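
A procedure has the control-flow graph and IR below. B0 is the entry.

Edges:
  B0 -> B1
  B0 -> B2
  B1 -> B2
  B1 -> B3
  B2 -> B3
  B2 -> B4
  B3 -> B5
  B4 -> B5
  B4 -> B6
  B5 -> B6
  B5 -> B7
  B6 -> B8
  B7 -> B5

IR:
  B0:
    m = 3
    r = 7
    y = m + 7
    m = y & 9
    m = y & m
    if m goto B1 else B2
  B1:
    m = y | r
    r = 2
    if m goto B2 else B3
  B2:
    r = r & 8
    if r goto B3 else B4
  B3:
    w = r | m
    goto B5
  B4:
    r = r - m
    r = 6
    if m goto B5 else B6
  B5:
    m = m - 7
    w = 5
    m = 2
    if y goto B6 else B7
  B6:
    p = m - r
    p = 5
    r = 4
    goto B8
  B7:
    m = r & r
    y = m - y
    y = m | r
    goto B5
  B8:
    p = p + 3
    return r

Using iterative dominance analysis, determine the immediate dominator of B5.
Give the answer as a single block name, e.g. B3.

idom tree: B1←B0 B2←B0 B3←B0 B4←B2 B5←B0 B6←B0 B7←B5 B8←B6
Dom at joins:
  B2: preds {B0,B1}: {B0} ∩ {B0,B1} = {B0}; idom=B0
  B3: preds {B1,B2}: {B0,B1} ∩ {B0,B2} = {B0}; idom=B0
  B5: preds {B3,B4,B7}: {B0,B3} ∩ {B0,B2,B4} ∩ {B0,B5,B7} = {B0}; idom=B0
  B6: preds {B4,B5}: {B0,B2,B4} ∩ {B0,B5} = {B0}; idom=B0

idom(B5) = B0

Answer: B0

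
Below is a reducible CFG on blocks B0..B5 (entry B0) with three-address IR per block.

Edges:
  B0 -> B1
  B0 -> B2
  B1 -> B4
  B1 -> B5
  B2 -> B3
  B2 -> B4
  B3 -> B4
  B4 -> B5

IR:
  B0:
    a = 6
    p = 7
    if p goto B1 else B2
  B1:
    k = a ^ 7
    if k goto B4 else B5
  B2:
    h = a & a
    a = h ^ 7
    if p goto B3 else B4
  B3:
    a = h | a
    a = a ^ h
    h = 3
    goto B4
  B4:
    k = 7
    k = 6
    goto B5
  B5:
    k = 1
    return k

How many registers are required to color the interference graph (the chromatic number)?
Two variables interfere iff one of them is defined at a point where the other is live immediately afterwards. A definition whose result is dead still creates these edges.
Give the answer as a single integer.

Block summaries:
  B0: def={a,p} ue=∅
  B1: def={k} ue={a}
  B2: def={a,h} ue={a,p}
  B3: def={a,h} ue={a,h}
  B4: def={k} ue=∅
  B5: def={k} ue=∅

Live sets:
  B0: in=∅ out={a,p}
  B1: in={a} out=∅
  B2: in={a,p} out={a,h}
  B3: in={a,h} out=∅
  B4: in=∅ out=∅
  B5: in=∅ out=∅

Interfere edges:
  a — {h,p}
  h — {a,p}
  k — ∅
  p — {a,h}

Registers:
  clique {a,h,p} ⇒ need ≥ 3
  3-colouring: r0={a,k}  r1={h}  r2={p}
  χ = 3

Answer: 3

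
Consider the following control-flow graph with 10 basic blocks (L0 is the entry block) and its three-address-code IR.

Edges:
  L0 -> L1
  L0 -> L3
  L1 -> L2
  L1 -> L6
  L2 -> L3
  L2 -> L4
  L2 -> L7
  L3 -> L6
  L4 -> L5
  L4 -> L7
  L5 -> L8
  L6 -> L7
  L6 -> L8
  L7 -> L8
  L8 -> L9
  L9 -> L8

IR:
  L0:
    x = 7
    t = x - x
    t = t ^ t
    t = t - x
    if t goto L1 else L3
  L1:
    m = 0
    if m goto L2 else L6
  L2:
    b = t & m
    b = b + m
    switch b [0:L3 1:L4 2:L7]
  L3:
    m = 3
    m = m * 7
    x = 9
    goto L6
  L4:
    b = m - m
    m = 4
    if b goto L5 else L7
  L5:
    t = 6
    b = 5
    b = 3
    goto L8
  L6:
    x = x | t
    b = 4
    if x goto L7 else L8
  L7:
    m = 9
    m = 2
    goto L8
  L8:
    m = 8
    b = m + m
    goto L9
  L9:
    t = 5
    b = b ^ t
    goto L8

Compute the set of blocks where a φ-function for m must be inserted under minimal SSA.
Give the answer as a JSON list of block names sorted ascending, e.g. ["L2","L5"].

Answer: ["L3", "L6", "L7", "L8"]

Derivation:
idom tree: L1←L0 L2←L1 L3←L0 L4←L2 L5←L4 L6←L0 L7←L0 L8←L0 L9←L8
Join-block Dom:
  L3: preds {L0,L2}: {L0} ∩ {L0,L1,L2} = {L0}; idom=L0
  L6: preds {L1,L3}: {L0,L1} ∩ {L0,L3} = {L0}; idom=L0
  L7: preds {L2,L4,L6}: {L0,L1,L2} ∩ {L0,L1,L2,L4} ∩ {L0,L6} = {L0}; idom=L0
  L8: preds {L5,L6,L7,L9}: {L0,L1,L2,L4,L5} ∩ {L0,L6} ∩ {L0,L7} ∩ {L0,L8,L9} = {L0}; idom=L0

DF walk-up:
  join L3 pred L0: · stop@L0
  join L3 pred L2: L2→L1 stop@L0
  join L6 pred L1: L1 stop@L0
  join L6 pred L3: L3 stop@L0
  join L7 pred L2: L2→L1 stop@L0
  join L7 pred L4: L4→L2→L1 stop@L0
  join L7 pred L6: L6 stop@L0
  join L8 pred L5: L5→L4→L2→L1 stop@L0
  join L8 pred L6: L6 stop@L0
  join L8 pred L7: L7 stop@L0
  join L8 pred L9: L9→L8 stop@L0
  L0 → ∅
  L1 → {L3,L6,L7,L8}
  L2 → {L3,L7,L8}
  L3 → {L6}
  L4 → {L7,L8}
  L5 → {L8}
  L6 → {L7,L8}
  L7 → {L8}
  L8 → {L8}
  L9 → {L8}

φ for m: defs {L1,L3,L4,L7,L8}
  DF⁺ = {L3,L6,L7,L8}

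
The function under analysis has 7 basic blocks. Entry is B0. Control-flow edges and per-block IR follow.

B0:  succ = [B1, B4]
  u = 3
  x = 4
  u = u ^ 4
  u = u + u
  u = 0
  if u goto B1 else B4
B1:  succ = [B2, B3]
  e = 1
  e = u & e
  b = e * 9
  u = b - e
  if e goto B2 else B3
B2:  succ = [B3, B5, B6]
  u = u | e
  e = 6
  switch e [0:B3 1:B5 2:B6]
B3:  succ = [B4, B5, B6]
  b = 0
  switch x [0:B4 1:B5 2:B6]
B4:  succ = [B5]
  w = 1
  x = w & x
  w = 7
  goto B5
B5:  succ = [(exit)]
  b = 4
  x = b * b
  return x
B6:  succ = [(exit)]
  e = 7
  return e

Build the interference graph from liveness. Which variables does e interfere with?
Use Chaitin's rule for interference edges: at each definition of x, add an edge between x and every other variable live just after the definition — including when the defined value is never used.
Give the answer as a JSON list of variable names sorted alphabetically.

Answer: ["b", "u", "x"]

Working:
def/use:
  B0: {u,x} / ∅
  B1: {b,e,u} / {u}
  B2: {e,u} / {e,u}
  B3: {b} / {x}
  B4: {w,x} / {x}
  B5: {b,x} / ∅
  B6: {e} / ∅

Backward fixpoint:
  live B0: ∅→{u,x}
  live B1: {u,x}→{e,u,x}
  live B2: {e,u,x}→{x}
  live B3: {x}→{x}
  live B4: {x}→∅
  live B5: ∅→∅
  live B6: ∅→∅

Interfere edges:
  b: {e,x}
  e: {b,u,x}
  u: {e,x}
  w: {x}
  x: {b,e,u,w}

N(e) = ["b", "u", "x"]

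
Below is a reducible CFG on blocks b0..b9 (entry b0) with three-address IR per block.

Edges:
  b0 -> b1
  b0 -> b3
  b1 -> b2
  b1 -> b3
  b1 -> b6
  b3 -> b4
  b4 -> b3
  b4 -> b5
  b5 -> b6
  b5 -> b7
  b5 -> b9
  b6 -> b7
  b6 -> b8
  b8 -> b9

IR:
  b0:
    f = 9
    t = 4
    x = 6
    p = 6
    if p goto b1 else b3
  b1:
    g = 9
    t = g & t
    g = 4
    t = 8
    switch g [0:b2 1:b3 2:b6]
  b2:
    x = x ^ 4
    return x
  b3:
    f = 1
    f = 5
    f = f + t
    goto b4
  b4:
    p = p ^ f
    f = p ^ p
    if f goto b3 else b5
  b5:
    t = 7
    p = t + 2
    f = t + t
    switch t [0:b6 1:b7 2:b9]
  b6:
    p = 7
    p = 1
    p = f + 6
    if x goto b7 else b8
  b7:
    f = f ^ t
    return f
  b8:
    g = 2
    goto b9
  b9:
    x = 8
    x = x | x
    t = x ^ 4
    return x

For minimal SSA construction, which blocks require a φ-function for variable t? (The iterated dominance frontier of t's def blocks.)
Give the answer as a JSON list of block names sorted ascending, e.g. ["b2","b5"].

Answer: ["b3", "b6", "b7", "b9"]

Analysis:
idom tree: b1←b0 b2←b1 b3←b0 b4←b3 b5←b4 b6←b0 b7←b0 b8←b6 b9←b0
Join-block Dom:
  b3: preds {b0,b1,b4}: {b0} ∩ {b0,b1} ∩ {b0,b3,b4} = {b0}; idom=b0
  b6: preds {b1,b5}: {b0,b1} ∩ {b0,b3,b4,b5} = {b0}; idom=b0
  b7: preds {b5,b6}: {b0,b3,b4,b5} ∩ {b0,b6} = {b0}; idom=b0
  b9: preds {b5,b8}: {b0,b3,b4,b5} ∩ {b0,b6,b8} = {b0}; idom=b0

Frontier:
  b3←b0: walk · to b0
  b3←b1: walk b1 to b0
  b3←b4: walk b4→b3 to b0
  b6←b1: walk b1 to b0
  b6←b5: walk b5→b4→b3 to b0
  b7←b5: walk b5→b4→b3 to b0
  b7←b6: walk b6 to b0
  b9←b5: walk b5→b4→b3 to b0
  b9←b8: walk b8→b6 to b0
  b0: DF=∅
  b1: DF={b3,b6}
  b2: DF=∅
  b3: DF={b3,b6,b7,b9}
  b4: DF={b3,b6,b7,b9}
  b5: DF={b6,b7,b9}
  b6: DF={b7,b9}
  b7: DF=∅
  b8: DF={b9}
  b9: DF=∅

φ for t: defs {b0,b1,b5,b9}
  DF⁺ = {b3,b6,b7,b9}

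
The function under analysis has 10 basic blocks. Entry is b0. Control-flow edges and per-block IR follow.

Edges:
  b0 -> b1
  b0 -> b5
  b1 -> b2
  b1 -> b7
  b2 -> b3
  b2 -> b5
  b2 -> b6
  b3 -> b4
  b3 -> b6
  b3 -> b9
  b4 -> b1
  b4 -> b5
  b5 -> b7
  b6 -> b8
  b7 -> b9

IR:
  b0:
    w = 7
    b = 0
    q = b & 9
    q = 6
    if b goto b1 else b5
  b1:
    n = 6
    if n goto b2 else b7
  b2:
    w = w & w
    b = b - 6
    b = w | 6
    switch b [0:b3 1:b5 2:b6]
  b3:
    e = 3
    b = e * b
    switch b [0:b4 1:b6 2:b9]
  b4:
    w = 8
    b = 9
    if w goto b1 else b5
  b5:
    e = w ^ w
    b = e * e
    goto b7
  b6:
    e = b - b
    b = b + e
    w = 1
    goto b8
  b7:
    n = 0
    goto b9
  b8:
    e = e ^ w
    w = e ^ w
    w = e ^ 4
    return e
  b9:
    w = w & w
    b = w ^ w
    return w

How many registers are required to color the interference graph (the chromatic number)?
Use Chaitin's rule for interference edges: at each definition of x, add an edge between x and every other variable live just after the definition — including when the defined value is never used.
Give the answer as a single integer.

Answer: 3

Analysis:
Block summaries:
  b0: {b,q,w} / ∅
  b1: {n} / ∅
  b2: {b,w} / {b,w}
  b3: {b,e} / {b}
  b4: {b,w} / ∅
  b5: {b,e} / {w}
  b6: {b,e,w} / {b}
  b7: {n} / ∅
  b8: {e,w} / {e,w}
  b9: {b,w} / {w}

Backward fixpoint:
  live b0: ∅→{b,w}
  live b1: {b,w}→{b,w}
  live b2: {b,w}→{b,w}
  live b3: {b,w}→{b,w}
  live b4: ∅→{b,w}
  live b5: {w}→{w}
  live b6: {b}→{e,w}
  live b7: {w}→{w}
  live b8: {e,w}→∅
  live b9: {w}→∅

Interference:
  b↔{e,n,q,w}
  e↔{b,w}
  n↔{b,w}
  q↔{b,w}
  w↔{b,e,n,q}

Chromatic number:
  lower bound: {b,e,w} mutually conflict ⇒ χ ≥ 3
  assign b→r0 e→r2 n→r2 q→r2 w→r1 — no edge inside a register ⇒ χ ≤ 3
  χ = 3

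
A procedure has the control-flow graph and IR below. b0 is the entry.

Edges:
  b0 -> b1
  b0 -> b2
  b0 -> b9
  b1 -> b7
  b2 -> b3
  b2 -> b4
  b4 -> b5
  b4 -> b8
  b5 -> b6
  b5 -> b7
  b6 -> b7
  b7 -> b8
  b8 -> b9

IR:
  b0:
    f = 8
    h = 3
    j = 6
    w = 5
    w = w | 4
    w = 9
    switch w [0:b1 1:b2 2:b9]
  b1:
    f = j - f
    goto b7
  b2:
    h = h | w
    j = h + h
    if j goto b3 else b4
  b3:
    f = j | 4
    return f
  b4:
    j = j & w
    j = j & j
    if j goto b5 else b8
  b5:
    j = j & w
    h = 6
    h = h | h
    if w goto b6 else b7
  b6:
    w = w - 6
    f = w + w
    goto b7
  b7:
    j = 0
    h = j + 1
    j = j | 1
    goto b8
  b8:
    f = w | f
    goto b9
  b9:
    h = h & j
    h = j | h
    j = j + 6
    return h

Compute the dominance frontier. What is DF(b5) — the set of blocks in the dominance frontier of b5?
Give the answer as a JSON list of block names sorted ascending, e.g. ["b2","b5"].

idom tree: b1←b0 b2←b0 b3←b2 b4←b2 b5←b4 b6←b5 b7←b0 b8←b0 b9←b0
Dom∩ at merges:
  b7: preds {b1,b5,b6}: {b0,b1} ∩ {b0,b2,b4,b5} ∩ {b0,b2,b4,b5,b6} = {b0}; idom=b0
  b8: preds {b4,b7}: {b0,b2,b4} ∩ {b0,b7} = {b0}; idom=b0
  b9: preds {b0,b8}: {b0} ∩ {b0,b8} = {b0}; idom=b0

DF walk-up:
  b7←b1: walk b1 to b0
  b7←b5: walk b5→b4→b2 to b0
  b7←b6: walk b6→b5→b4→b2 to b0
  b8←b4: walk b4→b2 to b0
  b8←b7: walk b7 to b0
  b9←b0: walk · to b0
  b9←b8: walk b8 to b0
  DF(b0)=∅
  DF(b1)={b7}
  DF(b2)={b7,b8}
  DF(b3)=∅
  DF(b4)={b7,b8}
  DF(b5)={b7}
  DF(b6)={b7}
  DF(b7)={b8}
  DF(b8)={b9}
  DF(b9)=∅

DF(b5) = ["b7"]

Answer: ["b7"]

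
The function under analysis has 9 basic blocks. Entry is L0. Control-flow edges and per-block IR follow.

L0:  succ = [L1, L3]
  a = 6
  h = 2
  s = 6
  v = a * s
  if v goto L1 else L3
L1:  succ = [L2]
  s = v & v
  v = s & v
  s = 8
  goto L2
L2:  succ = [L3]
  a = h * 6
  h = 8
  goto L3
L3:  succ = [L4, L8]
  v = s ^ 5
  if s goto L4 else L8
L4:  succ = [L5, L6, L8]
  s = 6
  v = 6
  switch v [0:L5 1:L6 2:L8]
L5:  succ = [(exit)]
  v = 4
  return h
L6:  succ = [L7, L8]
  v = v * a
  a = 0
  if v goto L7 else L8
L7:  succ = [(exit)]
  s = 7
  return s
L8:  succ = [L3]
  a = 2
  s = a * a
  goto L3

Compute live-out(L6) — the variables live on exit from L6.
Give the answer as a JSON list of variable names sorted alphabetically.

Answer: ["h"]

Analysis:
Block summaries:
  L0: def={a,h,s,v} ue=∅
  L1: def={s,v} ue={v}
  L2: def={a,h} ue={h}
  L3: def={v} ue={s}
  L4: def={s,v} ue=∅
  L5: def={v} ue={h}
  L6: def={a,v} ue={a,v}
  L7: def={s} ue=∅
  L8: def={a,s} ue=∅

Liveness:
  L0 li=∅ lo={a,h,s,v}
  L1 li={h,v} lo={h,s}
  L2 li={h,s} lo={a,h,s}
  L3 li={a,h,s} lo={a,h}
  L4 li={a,h} lo={a,h,v}
  L5 li={h} lo=∅
  L6 li={a,h,v} lo={h}
  L7 li=∅ lo=∅
  L8 li={h} lo={a,h,s}

live-out(L6) = ["h"]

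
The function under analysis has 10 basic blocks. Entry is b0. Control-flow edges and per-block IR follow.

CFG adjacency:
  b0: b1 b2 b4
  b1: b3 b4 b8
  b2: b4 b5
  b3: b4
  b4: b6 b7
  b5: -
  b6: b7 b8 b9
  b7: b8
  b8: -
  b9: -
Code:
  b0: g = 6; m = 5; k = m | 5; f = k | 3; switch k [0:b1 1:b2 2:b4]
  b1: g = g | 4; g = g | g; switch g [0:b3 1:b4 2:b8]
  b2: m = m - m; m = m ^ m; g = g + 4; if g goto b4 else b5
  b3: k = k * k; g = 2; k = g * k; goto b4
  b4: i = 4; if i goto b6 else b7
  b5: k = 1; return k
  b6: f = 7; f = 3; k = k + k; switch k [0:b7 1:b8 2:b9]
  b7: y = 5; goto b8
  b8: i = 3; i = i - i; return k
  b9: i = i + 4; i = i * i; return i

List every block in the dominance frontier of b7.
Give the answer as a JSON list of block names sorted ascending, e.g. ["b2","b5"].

Answer: ["b8"]

Working:
idom tree: b1←b0 b2←b0 b3←b1 b4←b0 b5←b2 b6←b4 b7←b4 b8←b0 b9←b6
Dom at joins:
  b4: preds {b0,b1,b2,b3}: {b0} ∩ {b0,b1} ∩ {b0,b2} ∩ {b0,b1,b3} = {b0}; idom=b0
  b7: preds {b4,b6}: {b0,b4} ∩ {b0,b4,b6} = {b0,b4}; idom=b4
  b8: preds {b1,b6,b7}: {b0,b1} ∩ {b0,b4,b6} ∩ {b0,b4,b7} = {b0}; idom=b0

DF walk-up:
  b4←b0: walk · to b0
  b4←b1: walk b1 to b0
  b4←b2: walk b2 to b0
  b4←b3: walk b3→b1 to b0
  b7←b4: walk · to b4
  b7←b6: walk b6 to b4
  b8←b1: walk b1 to b0
  b8←b6: walk b6→b4 to b0
  b8←b7: walk b7→b4 to b0
  DF(b0)=∅
  DF(b1)={b4,b8}
  DF(b2)={b4}
  DF(b3)={b4}
  DF(b4)={b8}
  DF(b5)=∅
  DF(b6)={b7,b8}
  DF(b7)={b8}
  DF(b8)=∅
  DF(b9)=∅

DF(b7) = ["b8"]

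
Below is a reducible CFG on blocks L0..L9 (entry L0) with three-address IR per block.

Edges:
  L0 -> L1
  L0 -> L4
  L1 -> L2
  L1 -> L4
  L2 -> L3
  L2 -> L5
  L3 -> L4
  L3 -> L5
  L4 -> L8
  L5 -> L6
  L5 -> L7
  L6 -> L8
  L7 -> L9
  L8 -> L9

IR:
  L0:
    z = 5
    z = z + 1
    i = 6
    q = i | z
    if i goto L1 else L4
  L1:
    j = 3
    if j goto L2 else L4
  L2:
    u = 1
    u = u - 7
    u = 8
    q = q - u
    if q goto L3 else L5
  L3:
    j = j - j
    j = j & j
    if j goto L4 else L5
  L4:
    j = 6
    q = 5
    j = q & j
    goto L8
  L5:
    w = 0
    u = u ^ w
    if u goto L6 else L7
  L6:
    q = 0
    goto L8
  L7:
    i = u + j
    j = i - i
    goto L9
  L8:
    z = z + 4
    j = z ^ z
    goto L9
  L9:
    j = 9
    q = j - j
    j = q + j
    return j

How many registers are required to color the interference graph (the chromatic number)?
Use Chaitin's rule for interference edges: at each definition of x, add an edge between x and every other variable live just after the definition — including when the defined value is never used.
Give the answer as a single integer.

Per-block:
  L0 def {i,q,z} use ∅
  L1 def {j} use ∅
  L2 def {q,u} use {q}
  L3 def {j} use {j}
  L4 def {j,q} use ∅
  L5 def {u,w} use {u}
  L6 def {q} use ∅
  L7 def {i,j} use {j,u}
  L8 def {j,z} use {z}
  L9 def {j,q} use ∅

Live sets:
  live L0: ∅→{q,z}
  live L1: {q,z}→{j,q,z}
  live L2: {j,q,z}→{j,u,z}
  live L3: {j,u,z}→{j,u,z}
  live L4: {z}→{z}
  live L5: {j,u,z}→{j,u,z}
  live L6: {z}→{z}
  live L7: {j,u}→∅
  live L8: {z}→∅
  live L9: ∅→∅

Interference:
  i: {q,z}
  j: {q,u,w,z}
  q: {i,j,u,z}
  u: {j,q,w,z}
  w: {j,u,z}
  z: {i,j,q,u,w}

Colouring:
  {j,q,u,z} pairwise interfere (4-clique) ⇒ χ ≥ 4
  4-colouring: R0={z}  R1={i,j}  R2={q,w}  R3={u}
  χ = 4

Answer: 4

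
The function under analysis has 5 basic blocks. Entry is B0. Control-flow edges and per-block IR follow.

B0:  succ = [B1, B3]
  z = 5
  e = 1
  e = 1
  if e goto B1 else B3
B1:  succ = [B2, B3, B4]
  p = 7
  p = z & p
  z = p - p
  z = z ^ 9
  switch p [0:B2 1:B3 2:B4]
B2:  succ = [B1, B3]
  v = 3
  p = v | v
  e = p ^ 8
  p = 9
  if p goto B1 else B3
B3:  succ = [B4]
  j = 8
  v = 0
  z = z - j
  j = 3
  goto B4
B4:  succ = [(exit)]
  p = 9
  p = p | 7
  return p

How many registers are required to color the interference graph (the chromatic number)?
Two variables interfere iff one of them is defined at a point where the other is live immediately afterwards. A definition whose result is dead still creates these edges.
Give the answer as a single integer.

Answer: 3

Derivation:
Per-block:
  B0: def={e,z} ue=∅
  B1: def={p,z} ue={z}
  B2: def={e,p,v} ue=∅
  B3: def={j,v,z} ue={z}
  B4: def={p} ue=∅

Live sets:
  live B0: ∅→{z}
  live B1: {z}→{z}
  live B2: {z}→{z}
  live B3: {z}→∅
  live B4: ∅→∅

Conflict graph:
  e↔{z}
  j↔{v,z}
  p↔{z}
  v↔{j,z}
  z↔{e,j,p,v}

Chromatic number:
  clique {j,v,z} ⇒ need ≥ 3
  assign e→R1 j→R1 p→R1 v→R2 z→R0 — no edge inside a register ⇒ χ ≤ 3
  χ = 3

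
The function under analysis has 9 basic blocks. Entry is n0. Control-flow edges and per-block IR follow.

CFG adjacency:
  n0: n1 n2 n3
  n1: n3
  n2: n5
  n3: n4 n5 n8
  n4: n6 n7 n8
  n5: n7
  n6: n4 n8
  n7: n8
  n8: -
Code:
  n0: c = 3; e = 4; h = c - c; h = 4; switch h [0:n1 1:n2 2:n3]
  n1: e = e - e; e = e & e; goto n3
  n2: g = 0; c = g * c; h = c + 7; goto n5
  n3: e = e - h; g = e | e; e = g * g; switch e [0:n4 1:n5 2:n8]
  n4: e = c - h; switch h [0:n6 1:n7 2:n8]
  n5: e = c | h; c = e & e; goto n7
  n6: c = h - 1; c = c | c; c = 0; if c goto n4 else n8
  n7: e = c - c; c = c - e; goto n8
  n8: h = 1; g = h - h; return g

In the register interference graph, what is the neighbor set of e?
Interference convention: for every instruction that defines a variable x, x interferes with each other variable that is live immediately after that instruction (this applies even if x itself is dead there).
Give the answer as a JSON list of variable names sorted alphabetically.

Answer: ["c", "h"]

Derivation:
def/use:
  n0 def {c,e,h} use ∅
  n1 def {e} use {e}
  n2 def {c,g,h} use {c}
  n3 def {e,g} use {e,h}
  n4 def {e} use {c,h}
  n5 def {c,e} use {c,h}
  n6 def {c} use {h}
  n7 def {c,e} use {c}
  n8 def {g,h} use ∅

Backward fixpoint:
  live n0: ∅→{c,e,h}
  live n1: {c,e,h}→{c,e,h}
  live n2: {c}→{c,h}
  live n3: {c,e,h}→{c,h}
  live n4: {c,h}→{c,h}
  live n5: {c,h}→{c}
  live n6: {h}→{c,h}
  live n7: {c}→∅
  live n8: ∅→∅

Conflict graph:
  c↔{e,g,h}
  e↔{c,h}
  g↔{c,h}
  h↔{c,e,g}

N(e) = ["c", "h"]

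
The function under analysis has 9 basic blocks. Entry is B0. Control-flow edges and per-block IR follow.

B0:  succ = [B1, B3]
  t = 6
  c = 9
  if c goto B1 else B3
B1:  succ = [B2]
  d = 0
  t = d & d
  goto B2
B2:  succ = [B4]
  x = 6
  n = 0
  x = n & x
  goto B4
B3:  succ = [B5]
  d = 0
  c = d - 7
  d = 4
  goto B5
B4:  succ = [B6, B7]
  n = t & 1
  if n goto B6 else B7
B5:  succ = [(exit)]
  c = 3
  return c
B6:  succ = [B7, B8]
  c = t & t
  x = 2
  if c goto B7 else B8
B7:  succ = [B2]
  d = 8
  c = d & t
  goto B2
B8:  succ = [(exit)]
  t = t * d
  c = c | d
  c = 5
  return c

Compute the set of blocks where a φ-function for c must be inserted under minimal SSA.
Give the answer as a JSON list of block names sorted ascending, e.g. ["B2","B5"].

Answer: ["B2", "B7"]

Working:
idom tree: B1←B0 B2←B1 B3←B0 B4←B2 B5←B3 B6←B4 B7←B4 B8←B6
Join-block Dom:
  B2: preds {B1,B7}: {B0,B1} ∩ {B0,B1,B2,B4,B7} = {B0,B1}; idom=B1
  B7: preds {B4,B6}: {B0,B1,B2,B4} ∩ {B0,B1,B2,B4,B6} = {B0,B1,B2,B4}; idom=B4

DF walk-up:
  join B2 pred B1: · stop@B1
  join B2 pred B7: B7→B4→B2 stop@B1
  join B7 pred B4: · stop@B4
  join B7 pred B6: B6 stop@B4
  B0 → ∅
  B1 → ∅
  B2 → {B2}
  B3 → ∅
  B4 → {B2}
  B5 → ∅
  B6 → {B7}
  B7 → {B2}
  B8 → ∅

φ for c: defs {B0,B3,B5,B6,B7,B8}
  DF⁺ = {B2,B7}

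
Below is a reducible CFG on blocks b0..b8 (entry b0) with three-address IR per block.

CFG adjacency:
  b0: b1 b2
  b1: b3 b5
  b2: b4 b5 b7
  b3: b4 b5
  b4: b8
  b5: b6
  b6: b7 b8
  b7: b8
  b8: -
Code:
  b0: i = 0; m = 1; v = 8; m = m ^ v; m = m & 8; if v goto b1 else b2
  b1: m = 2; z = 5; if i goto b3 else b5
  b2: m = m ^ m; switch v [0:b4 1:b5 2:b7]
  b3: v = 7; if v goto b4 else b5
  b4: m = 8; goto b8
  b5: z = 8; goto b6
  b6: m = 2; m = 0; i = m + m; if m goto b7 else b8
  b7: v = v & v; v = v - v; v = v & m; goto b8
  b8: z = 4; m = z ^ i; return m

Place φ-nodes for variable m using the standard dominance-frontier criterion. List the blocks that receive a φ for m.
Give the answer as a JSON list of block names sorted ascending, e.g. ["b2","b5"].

Answer: ["b4", "b5", "b7", "b8"]

Analysis:
idom tree: b1←b0 b2←b0 b3←b1 b4←b0 b5←b0 b6←b5 b7←b0 b8←b0
Dom at joins:
  b4: preds {b2,b3}: {b0,b2} ∩ {b0,b1,b3} = {b0}; idom=b0
  b5: preds {b1,b2,b3}: {b0,b1} ∩ {b0,b2} ∩ {b0,b1,b3} = {b0}; idom=b0
  b7: preds {b2,b6}: {b0,b2} ∩ {b0,b5,b6} = {b0}; idom=b0
  b8: preds {b4,b6,b7}: {b0,b4} ∩ {b0,b5,b6} ∩ {b0,b7} = {b0}; idom=b0

DF walk-up:
  b4←b2: walk b2 to b0
  b4←b3: walk b3→b1 to b0
  b5←b1: walk b1 to b0
  b5←b2: walk b2 to b0
  b5←b3: walk b3→b1 to b0
  b7←b2: walk b2 to b0
  b7←b6: walk b6→b5 to b0
  b8←b4: walk b4 to b0
  b8←b6: walk b6→b5 to b0
  b8←b7: walk b7 to b0
  b0: DF=∅
  b1: DF={b4,b5}
  b2: DF={b4,b5,b7}
  b3: DF={b4,b5}
  b4: DF={b8}
  b5: DF={b7,b8}
  b6: DF={b7,b8}
  b7: DF={b8}
  b8: DF=∅

φ for m: defs {b0,b1,b2,b4,b6,b8}
  DF⁺ = {b4,b5,b7,b8}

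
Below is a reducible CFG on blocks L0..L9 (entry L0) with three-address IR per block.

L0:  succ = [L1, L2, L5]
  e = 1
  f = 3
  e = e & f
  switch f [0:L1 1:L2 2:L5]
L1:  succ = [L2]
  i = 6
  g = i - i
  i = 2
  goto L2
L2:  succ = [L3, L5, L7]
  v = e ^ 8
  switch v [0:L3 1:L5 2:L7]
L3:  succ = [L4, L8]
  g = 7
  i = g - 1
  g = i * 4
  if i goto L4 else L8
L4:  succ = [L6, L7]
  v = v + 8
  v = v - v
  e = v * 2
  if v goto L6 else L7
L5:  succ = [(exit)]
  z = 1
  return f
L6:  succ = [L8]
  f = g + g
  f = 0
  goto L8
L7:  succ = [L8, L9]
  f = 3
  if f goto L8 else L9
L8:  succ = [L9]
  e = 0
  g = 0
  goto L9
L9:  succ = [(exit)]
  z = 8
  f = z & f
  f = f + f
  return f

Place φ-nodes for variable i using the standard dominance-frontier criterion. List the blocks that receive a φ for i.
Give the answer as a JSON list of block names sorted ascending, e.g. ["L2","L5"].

Answer: ["L2", "L5", "L7", "L8", "L9"]

Derivation:
idom tree: L1←L0 L2←L0 L3←L2 L4←L3 L5←L0 L6←L4 L7←L2 L8←L2 L9←L2
Join-block Dom:
  L2: preds {L0,L1}: {L0} ∩ {L0,L1} = {L0}; idom=L0
  L5: preds {L0,L2}: {L0} ∩ {L0,L2} = {L0}; idom=L0
  L7: preds {L2,L4}: {L0,L2} ∩ {L0,L2,L3,L4} = {L0,L2}; idom=L2
  L8: preds {L3,L6,L7}: {L0,L2,L3} ∩ {L0,L2,L3,L4,L6} ∩ {L0,L2,L7} = {L0,L2}; idom=L2
  L9: preds {L7,L8}: {L0,L2,L7} ∩ {L0,L2,L8} = {L0,L2}; idom=L2

DF derivation:
  L2←L0: walk · to L0
  L2←L1: walk L1 to L0
  L5←L0: walk · to L0
  L5←L2: walk L2 to L0
  L7←L2: walk · to L2
  L7←L4: walk L4→L3 to L2
  L8←L3: walk L3 to L2
  L8←L6: walk L6→L4→L3 to L2
  L8←L7: walk L7 to L2
  L9←L7: walk L7 to L2
  L9←L8: walk L8 to L2
  DF(L0)=∅
  DF(L1)={L2}
  DF(L2)={L5}
  DF(L3)={L7,L8}
  DF(L4)={L7,L8}
  DF(L5)=∅
  DF(L6)={L8}
  DF(L7)={L8,L9}
  DF(L8)={L9}
  DF(L9)=∅

φ for i: defs {L1,L3}
  DF⁺ = {L2,L5,L7,L8,L9}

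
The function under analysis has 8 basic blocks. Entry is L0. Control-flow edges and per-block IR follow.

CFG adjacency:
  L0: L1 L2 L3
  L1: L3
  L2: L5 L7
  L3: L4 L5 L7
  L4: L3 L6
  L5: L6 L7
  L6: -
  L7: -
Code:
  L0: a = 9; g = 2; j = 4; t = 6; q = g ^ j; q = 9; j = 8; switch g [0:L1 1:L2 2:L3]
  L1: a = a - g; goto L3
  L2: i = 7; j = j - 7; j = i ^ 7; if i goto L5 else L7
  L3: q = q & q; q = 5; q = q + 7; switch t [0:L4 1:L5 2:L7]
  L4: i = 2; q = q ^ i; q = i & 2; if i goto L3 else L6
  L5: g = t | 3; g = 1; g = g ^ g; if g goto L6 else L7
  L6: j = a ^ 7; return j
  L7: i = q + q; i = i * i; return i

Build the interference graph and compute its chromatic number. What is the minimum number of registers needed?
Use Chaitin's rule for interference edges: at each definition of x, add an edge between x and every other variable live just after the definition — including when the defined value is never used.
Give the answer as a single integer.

Answer: 5

Derivation:
def/use:
  L0 def {a,g,j,q,t} use ∅
  L1 def {a} use {a,g}
  L2 def {i,j} use {j}
  L3 def {q} use {q,t}
  L4 def {i,q} use {q}
  L5 def {g} use {t}
  L6 def {j} use {a}
  L7 def {i} use {q}

Backward fixpoint:
  L0 li=∅ lo={a,g,j,q,t}
  L1 li={a,g,q,t} lo={a,q,t}
  L2 li={a,j,q,t} lo={a,q,t}
  L3 li={a,q,t} lo={a,q,t}
  L4 li={a,q,t} lo={a,q,t}
  L5 li={a,q,t} lo={a,q}
  L6 li={a} lo=∅
  L7 li={q} lo=∅

Interference:
  a↔{g,i,j,q,t}
  g↔{a,j,q,t}
  i↔{a,j,q,t}
  j↔{a,g,i,q,t}
  q↔{a,g,i,j,t}
  t↔{a,g,i,j,q}

Registers:
  lower bound: {a,g,j,q,t} mutually conflict ⇒ χ ≥ 5
  assign a→r0 g→r4 i→r4 j→r1 q→r2 t→r3 — no edge inside a register ⇒ χ ≤ 5
  χ = 5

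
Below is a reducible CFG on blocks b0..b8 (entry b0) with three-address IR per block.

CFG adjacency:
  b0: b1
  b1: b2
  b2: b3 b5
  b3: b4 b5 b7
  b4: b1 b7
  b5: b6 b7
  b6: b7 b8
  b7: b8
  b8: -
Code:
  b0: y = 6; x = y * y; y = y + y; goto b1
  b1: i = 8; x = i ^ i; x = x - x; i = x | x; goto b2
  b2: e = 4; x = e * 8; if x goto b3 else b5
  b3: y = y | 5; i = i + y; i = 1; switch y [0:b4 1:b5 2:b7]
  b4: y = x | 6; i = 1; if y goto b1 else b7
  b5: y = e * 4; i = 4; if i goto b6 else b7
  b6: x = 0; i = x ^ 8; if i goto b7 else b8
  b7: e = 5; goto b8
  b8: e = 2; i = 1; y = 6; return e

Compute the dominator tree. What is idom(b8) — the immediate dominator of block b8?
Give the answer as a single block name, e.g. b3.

Answer: b2

Analysis:
idom tree: b1←b0 b2←b1 b3←b2 b4←b3 b5←b2 b6←b5 b7←b2 b8←b2
Dom∩ at merges:
  b1: preds {b0,b4}: {b0} ∩ {b0,b1,b2,b3,b4} = {b0}; idom=b0
  b5: preds {b2,b3}: {b0,b1,b2} ∩ {b0,b1,b2,b3} = {b0,b1,b2}; idom=b2
  b7: preds {b3,b4,b5,b6}: {b0,b1,b2,b3} ∩ {b0,b1,b2,b3,b4} ∩ {b0,b1,b2,b5} ∩ {b0,b1,b2,b5,b6} = {b0,b1,b2}; idom=b2
  b8: preds {b6,b7}: {b0,b1,b2,b5,b6} ∩ {b0,b1,b2,b7} = {b0,b1,b2}; idom=b2

idom(b8) = b2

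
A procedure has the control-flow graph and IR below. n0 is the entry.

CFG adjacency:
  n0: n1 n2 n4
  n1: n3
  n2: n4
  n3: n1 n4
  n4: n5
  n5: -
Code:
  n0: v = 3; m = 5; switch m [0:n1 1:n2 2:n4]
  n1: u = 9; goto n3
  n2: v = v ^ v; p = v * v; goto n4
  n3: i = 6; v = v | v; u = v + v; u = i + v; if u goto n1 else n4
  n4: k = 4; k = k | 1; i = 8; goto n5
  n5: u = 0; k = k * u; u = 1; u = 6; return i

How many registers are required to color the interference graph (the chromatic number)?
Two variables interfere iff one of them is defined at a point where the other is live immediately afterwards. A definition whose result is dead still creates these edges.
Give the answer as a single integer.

Block summaries:
  n0: def={m,v} ue=∅
  n1: def={u} ue=∅
  n2: def={p,v} ue={v}
  n3: def={i,u,v} ue={v}
  n4: def={i,k} ue=∅
  n5: def={k,u} ue={i,k}

Liveness:
  live n0: ∅→{v}
  live n1: {v}→{v}
  live n2: {v}→∅
  live n3: {v}→{v}
  live n4: ∅→{i,k}
  live n5: {i,k}→∅

Conflict graph:
  i — {k,u,v}
  k — {i,u}
  m — {v}
  p — ∅
  u — {i,k,v}
  v — {i,m,u}

Chromatic number:
  {i,k,u} pairwise interfere (3-clique) ⇒ χ ≥ 3
  assign i→R0 k→R2 m→R0 p→R0 u→R1 v→R2 — no edge inside a register ⇒ χ ≤ 3
  χ = 3

Answer: 3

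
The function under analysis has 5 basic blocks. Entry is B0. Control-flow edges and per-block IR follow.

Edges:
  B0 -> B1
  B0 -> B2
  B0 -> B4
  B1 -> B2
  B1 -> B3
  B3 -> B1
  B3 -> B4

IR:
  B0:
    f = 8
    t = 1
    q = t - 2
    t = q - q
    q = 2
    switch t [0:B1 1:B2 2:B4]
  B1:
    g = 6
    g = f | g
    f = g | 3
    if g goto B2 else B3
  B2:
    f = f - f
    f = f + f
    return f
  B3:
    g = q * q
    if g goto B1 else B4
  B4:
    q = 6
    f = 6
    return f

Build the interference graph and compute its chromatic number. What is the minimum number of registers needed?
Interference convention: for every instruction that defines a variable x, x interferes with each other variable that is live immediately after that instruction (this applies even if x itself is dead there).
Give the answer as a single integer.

Per-block:
  B0: def={f,q,t} ue=∅
  B1: def={f,g} ue={f}
  B2: def={f} ue={f}
  B3: def={g} ue={q}
  B4: def={f,q} ue=∅

Live sets:
  B0: in=∅ out={f,q}
  B1: in={f,q} out={f,q}
  B2: in={f} out=∅
  B3: in={f,q} out={f,q}
  B4: in=∅ out=∅

Conflict graph:
  f: {g,q,t}
  g: {f,q}
  q: {f,g,t}
  t: {f,q}

Colouring:
  {f,g,q} pairwise interfere (3-clique) ⇒ χ ≥ 3
  assign f→r0 g→r2 q→r1 t→r2 — no edge inside a register ⇒ χ ≤ 3
  χ = 3

Answer: 3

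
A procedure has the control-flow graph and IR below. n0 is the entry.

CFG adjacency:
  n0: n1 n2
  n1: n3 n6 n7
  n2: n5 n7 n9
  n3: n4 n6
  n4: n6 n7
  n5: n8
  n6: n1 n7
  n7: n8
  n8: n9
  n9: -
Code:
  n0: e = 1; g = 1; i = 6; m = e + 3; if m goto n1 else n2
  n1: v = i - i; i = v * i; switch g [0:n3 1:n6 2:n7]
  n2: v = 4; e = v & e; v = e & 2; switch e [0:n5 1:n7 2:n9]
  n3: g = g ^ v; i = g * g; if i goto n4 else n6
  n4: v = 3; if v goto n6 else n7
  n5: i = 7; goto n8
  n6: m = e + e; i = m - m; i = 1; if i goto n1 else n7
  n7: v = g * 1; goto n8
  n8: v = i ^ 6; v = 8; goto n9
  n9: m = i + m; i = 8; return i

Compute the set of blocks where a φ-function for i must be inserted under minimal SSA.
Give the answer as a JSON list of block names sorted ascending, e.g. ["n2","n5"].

Answer: ["n1", "n6", "n7", "n8", "n9"]

Analysis:
idom tree: n1←n0 n2←n0 n3←n1 n4←n3 n5←n2 n6←n1 n7←n0 n8←n0 n9←n0
Dom at joins:
  n1: preds {n0,n6}: {n0} ∩ {n0,n1,n6} = {n0}; idom=n0
  n6: preds {n1,n3,n4}: {n0,n1} ∩ {n0,n1,n3} ∩ {n0,n1,n3,n4} = {n0,n1}; idom=n1
  n7: preds {n1,n2,n4,n6}: {n0,n1} ∩ {n0,n2} ∩ {n0,n1,n3,n4} ∩ {n0,n1,n6} = {n0}; idom=n0
  n8: preds {n5,n7}: {n0,n2,n5} ∩ {n0,n7} = {n0}; idom=n0
  n9: preds {n2,n8}: {n0,n2} ∩ {n0,n8} = {n0}; idom=n0

DF derivation:
  n1←n0: walk · to n0
  n1←n6: walk n6→n1 to n0
  n6←n1: walk · to n1
  n6←n3: walk n3 to n1
  n6←n4: walk n4→n3 to n1
  n7←n1: walk n1 to n0
  n7←n2: walk n2 to n0
  n7←n4: walk n4→n3→n1 to n0
  n7←n6: walk n6→n1 to n0
  n8←n5: walk n5→n2 to n0
  n8←n7: walk n7 to n0
  n9←n2: walk n2 to n0
  n9←n8: walk n8 to n0
  n0: DF=∅
  n1: DF={n1,n7}
  n2: DF={n7,n8,n9}
  n3: DF={n6,n7}
  n4: DF={n6,n7}
  n5: DF={n8}
  n6: DF={n1,n7}
  n7: DF={n8}
  n8: DF={n9}
  n9: DF=∅

φ for i: defs {n0,n1,n3,n5,n6,n9}
  DF⁺ = {n1,n6,n7,n8,n9}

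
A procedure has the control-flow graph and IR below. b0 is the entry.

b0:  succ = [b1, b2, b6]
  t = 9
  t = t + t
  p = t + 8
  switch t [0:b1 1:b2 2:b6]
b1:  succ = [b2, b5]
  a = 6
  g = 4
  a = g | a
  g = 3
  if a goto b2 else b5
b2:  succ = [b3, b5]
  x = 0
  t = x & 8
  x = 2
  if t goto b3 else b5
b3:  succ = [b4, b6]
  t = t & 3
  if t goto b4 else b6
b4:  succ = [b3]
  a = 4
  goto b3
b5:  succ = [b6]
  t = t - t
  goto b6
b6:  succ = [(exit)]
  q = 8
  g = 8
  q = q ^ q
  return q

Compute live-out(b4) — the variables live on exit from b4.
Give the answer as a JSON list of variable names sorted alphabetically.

Block summaries:
  b0: {p,t} / ∅
  b1: {a,g} / ∅
  b2: {t,x} / ∅
  b3: {t} / {t}
  b4: {a} / ∅
  b5: {t} / {t}
  b6: {g,q} / ∅

Backward fixpoint:
  b0 li=∅ lo={t}
  b1 li={t} lo={t}
  b2 li=∅ lo={t}
  b3 li={t} lo={t}
  b4 li={t} lo={t}
  b5 li={t} lo=∅
  b6 li=∅ lo=∅

live-out(b4) = ["t"]

Answer: ["t"]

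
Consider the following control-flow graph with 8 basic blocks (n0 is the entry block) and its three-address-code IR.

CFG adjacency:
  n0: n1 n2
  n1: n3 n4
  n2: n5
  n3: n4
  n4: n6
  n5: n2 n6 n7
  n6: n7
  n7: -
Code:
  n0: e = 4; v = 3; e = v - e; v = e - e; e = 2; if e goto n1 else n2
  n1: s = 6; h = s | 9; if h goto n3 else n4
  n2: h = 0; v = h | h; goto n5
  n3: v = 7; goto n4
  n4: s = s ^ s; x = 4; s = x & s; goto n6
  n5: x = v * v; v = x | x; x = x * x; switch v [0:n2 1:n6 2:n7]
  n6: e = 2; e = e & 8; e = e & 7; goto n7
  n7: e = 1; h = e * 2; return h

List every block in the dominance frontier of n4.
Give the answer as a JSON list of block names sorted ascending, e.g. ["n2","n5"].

Answer: ["n6"]

Working:
idom tree: n1←n0 n2←n0 n3←n1 n4←n1 n5←n2 n6←n0 n7←n0
Dom∩ at merges:
  n2: preds {n0,n5}: {n0} ∩ {n0,n2,n5} = {n0}; idom=n0
  n4: preds {n1,n3}: {n0,n1} ∩ {n0,n1,n3} = {n0,n1}; idom=n1
  n6: preds {n4,n5}: {n0,n1,n4} ∩ {n0,n2,n5} = {n0}; idom=n0
  n7: preds {n5,n6}: {n0,n2,n5} ∩ {n0,n6} = {n0}; idom=n0

DF walk-up:
  n2←n0: walk · to n0
  n2←n5: walk n5→n2 to n0
  n4←n1: walk · to n1
  n4←n3: walk n3 to n1
  n6←n4: walk n4→n1 to n0
  n6←n5: walk n5→n2 to n0
  n7←n5: walk n5→n2 to n0
  n7←n6: walk n6 to n0
  n0 → ∅
  n1 → {n6}
  n2 → {n2,n6,n7}
  n3 → {n4}
  n4 → {n6}
  n5 → {n2,n6,n7}
  n6 → {n7}
  n7 → ∅

DF(n4) = ["n6"]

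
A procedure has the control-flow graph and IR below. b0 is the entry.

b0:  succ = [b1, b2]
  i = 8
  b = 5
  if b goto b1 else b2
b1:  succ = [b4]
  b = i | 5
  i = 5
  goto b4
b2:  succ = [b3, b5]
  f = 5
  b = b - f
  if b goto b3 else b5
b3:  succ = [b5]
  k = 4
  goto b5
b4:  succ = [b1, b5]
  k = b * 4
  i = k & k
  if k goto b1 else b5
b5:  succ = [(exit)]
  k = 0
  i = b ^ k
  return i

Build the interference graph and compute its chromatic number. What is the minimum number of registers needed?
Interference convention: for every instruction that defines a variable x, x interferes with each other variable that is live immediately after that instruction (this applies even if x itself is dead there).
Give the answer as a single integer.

def/use:
  b0: {b,i} / ∅
  b1: {b,i} / {i}
  b2: {b,f} / {b}
  b3: {k} / ∅
  b4: {i,k} / {b}
  b5: {i,k} / {b}

Live sets:
  b0 li=∅ lo={b,i}
  b1 li={i} lo={b}
  b2 li={b} lo={b}
  b3 li={b} lo={b}
  b4 li={b} lo={b,i}
  b5 li={b} lo=∅

Interference:
  b↔{f,i,k}
  f↔{b}
  i↔{b,k}
  k↔{b,i}

Chromatic number:
  lower bound: {b,i,k} mutually conflict ⇒ χ ≥ 3
  3-colouring: R0={b}  R1={f,i}  R2={k}
  χ = 3

Answer: 3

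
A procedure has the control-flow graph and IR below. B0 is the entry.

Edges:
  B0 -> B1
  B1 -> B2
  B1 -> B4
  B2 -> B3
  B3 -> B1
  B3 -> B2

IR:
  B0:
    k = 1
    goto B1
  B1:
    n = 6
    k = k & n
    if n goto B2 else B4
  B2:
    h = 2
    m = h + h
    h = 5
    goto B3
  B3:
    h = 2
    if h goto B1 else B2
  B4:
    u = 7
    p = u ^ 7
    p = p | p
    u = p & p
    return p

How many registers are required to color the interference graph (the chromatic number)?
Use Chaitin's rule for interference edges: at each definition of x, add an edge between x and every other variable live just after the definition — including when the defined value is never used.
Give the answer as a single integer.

Answer: 2

Working:
Block summaries:
  B0 def {k} use ∅
  B1 def {k,n} use {k}
  B2 def {h,m} use ∅
  B3 def {h} use ∅
  B4 def {p,u} use ∅

Liveness:
  B0: in=∅ out={k}
  B1: in={k} out={k}
  B2: in={k} out={k}
  B3: in={k} out={k}
  B4: in=∅ out=∅

Interference:
  h: {k}
  k: {h,m,n}
  m: {k}
  n: {k}
  p: {u}
  u: {p}

Chromatic number:
  {h,k} pairwise interfere (2-clique) ⇒ χ ≥ 2
  2-colouring: c0={k,p}  c1={h,m,n,u}
  χ = 2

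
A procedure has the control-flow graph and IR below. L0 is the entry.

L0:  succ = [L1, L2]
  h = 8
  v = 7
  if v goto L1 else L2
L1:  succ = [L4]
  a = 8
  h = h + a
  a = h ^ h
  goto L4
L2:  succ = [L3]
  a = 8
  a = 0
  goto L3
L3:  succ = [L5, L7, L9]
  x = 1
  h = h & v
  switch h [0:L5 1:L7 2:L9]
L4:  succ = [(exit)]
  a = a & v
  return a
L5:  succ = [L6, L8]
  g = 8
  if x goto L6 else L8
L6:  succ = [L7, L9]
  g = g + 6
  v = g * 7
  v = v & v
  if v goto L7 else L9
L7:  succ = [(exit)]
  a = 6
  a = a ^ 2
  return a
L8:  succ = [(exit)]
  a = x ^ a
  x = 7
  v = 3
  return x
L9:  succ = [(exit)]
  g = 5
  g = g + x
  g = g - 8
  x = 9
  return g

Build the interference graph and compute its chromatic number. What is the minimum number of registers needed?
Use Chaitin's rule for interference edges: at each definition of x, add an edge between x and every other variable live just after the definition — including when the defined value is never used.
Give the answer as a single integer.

Answer: 4

Analysis:
def/use:
  L0: def={h,v} ue=∅
  L1: def={a,h} ue={h}
  L2: def={a} ue=∅
  L3: def={h,x} ue={h,v}
  L4: def={a} ue={a,v}
  L5: def={g} ue={x}
  L6: def={g,v} ue={g}
  L7: def={a} ue=∅
  L8: def={a,v,x} ue={a,x}
  L9: def={g,x} ue={x}

Backward fixpoint:
  L0 li=∅ lo={h,v}
  L1 li={h,v} lo={a,v}
  L2 li={h,v} lo={a,h,v}
  L3 li={a,h,v} lo={a,x}
  L4 li={a,v} lo=∅
  L5 li={a,x} lo={a,g,x}
  L6 li={g,x} lo={x}
  L7 li=∅ lo=∅
  L8 li={a,x} lo=∅
  L9 li={x} lo=∅

Interfere edges:
  a: {g,h,v,x}
  g: {a,x}
  h: {a,v,x}
  v: {a,h,x}
  x: {a,g,h,v}

Registers:
  clique {a,h,v,x} ⇒ need ≥ 4
  4-colouring: R0={a}  R1={x}  R2={g,h}  R3={v}
  χ = 4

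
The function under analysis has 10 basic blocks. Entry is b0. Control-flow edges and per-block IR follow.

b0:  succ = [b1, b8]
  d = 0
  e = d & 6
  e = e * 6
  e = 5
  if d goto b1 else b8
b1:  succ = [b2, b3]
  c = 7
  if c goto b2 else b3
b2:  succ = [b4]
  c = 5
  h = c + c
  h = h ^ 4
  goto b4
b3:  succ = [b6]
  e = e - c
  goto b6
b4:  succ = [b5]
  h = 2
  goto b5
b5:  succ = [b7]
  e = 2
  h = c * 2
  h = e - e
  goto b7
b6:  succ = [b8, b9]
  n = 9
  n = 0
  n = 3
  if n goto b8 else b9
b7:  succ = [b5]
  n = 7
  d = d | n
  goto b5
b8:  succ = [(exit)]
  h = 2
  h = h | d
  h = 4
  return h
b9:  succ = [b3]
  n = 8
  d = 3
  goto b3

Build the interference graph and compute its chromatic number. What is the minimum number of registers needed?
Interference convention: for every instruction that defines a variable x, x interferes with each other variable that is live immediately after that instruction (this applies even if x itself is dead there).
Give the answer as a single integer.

def/use:
  b0: def={d,e} ue=∅
  b1: def={c} ue=∅
  b2: def={c,h} ue=∅
  b3: def={e} ue={c,e}
  b4: def={h} ue=∅
  b5: def={e,h} ue={c}
  b6: def={n} ue=∅
  b7: def={d,n} ue={d}
  b8: def={h} ue={d}
  b9: def={d,n} ue=∅

Live sets:
  b0: in=∅ out={d,e}
  b1: in={d,e} out={c,d,e}
  b2: in={d} out={c,d}
  b3: in={c,d,e} out={c,d,e}
  b4: in={c,d} out={c,d}
  b5: in={c,d} out={c,d}
  b6: in={c,d,e} out={c,d,e}
  b7: in={c,d} out={c,d}
  b8: in={d} out=∅
  b9: in={c,e} out={c,d,e}

Interfere edges:
  c: {d,e,h,n}
  d: {c,e,h,n}
  e: {c,d,h,n}
  h: {c,d,e}
  n: {c,d,e}

Registers:
  {c,d,e,h} pairwise interfere (4-clique) ⇒ χ ≥ 4
  assign c→c0 d→c1 e→c2 h→c3 n→c3 — no edge inside a register ⇒ χ ≤ 4
  χ = 4

Answer: 4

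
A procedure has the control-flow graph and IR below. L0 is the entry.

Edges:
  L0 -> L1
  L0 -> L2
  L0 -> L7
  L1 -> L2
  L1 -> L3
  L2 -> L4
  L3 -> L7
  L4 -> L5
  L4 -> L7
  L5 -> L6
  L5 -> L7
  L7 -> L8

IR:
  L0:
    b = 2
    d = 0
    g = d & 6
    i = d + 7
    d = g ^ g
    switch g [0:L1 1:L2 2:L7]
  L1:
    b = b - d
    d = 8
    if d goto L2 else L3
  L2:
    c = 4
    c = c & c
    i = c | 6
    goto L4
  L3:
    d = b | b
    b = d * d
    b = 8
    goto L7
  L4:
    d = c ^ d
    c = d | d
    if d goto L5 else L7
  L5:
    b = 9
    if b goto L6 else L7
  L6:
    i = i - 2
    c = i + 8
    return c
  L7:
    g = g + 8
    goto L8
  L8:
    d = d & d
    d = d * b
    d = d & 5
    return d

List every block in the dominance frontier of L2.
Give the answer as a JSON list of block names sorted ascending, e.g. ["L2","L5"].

idom tree: L1←L0 L2←L0 L3←L1 L4←L2 L5←L4 L6←L5 L7←L0 L8←L7
Dom∩ at merges:
  L2: preds {L0,L1}: {L0} ∩ {L0,L1} = {L0}; idom=L0
  L7: preds {L0,L3,L4,L5}: {L0} ∩ {L0,L1,L3} ∩ {L0,L2,L4} ∩ {L0,L2,L4,L5} = {L0}; idom=L0

Frontier:
  L2←L0: walk · to L0
  L2←L1: walk L1 to L0
  L7←L0: walk · to L0
  L7←L3: walk L3→L1 to L0
  L7←L4: walk L4→L2 to L0
  L7←L5: walk L5→L4→L2 to L0
  DF(L0)=∅
  DF(L1)={L2,L7}
  DF(L2)={L7}
  DF(L3)={L7}
  DF(L4)={L7}
  DF(L5)={L7}
  DF(L6)=∅
  DF(L7)=∅
  DF(L8)=∅

DF(L2) = ["L7"]

Answer: ["L7"]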